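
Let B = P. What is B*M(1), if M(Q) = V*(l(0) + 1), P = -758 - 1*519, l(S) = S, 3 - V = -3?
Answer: -7662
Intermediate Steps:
V = 6 (V = 3 - 1*(-3) = 3 + 3 = 6)
P = -1277 (P = -758 - 519 = -1277)
B = -1277
M(Q) = 6 (M(Q) = 6*(0 + 1) = 6*1 = 6)
B*M(1) = -1277*6 = -7662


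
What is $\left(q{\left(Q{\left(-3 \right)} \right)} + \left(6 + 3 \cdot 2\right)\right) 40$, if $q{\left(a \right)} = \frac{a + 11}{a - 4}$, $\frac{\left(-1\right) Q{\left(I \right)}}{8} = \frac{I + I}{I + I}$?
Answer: $470$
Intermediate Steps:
$Q{\left(I \right)} = -8$ ($Q{\left(I \right)} = - 8 \frac{I + I}{I + I} = - 8 \frac{2 I}{2 I} = - 8 \cdot 2 I \frac{1}{2 I} = \left(-8\right) 1 = -8$)
$q{\left(a \right)} = \frac{11 + a}{-4 + a}$
$\left(q{\left(Q{\left(-3 \right)} \right)} + \left(6 + 3 \cdot 2\right)\right) 40 = \left(\frac{11 - 8}{-4 - 8} + \left(6 + 3 \cdot 2\right)\right) 40 = \left(\frac{1}{-12} \cdot 3 + \left(6 + 6\right)\right) 40 = \left(\left(- \frac{1}{12}\right) 3 + 12\right) 40 = \left(- \frac{1}{4} + 12\right) 40 = \frac{47}{4} \cdot 40 = 470$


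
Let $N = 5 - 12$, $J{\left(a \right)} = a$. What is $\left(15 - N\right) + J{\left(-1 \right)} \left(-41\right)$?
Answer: $63$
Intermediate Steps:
$N = -7$ ($N = 5 - 12 = -7$)
$\left(15 - N\right) + J{\left(-1 \right)} \left(-41\right) = \left(15 - -7\right) - -41 = \left(15 + 7\right) + 41 = 22 + 41 = 63$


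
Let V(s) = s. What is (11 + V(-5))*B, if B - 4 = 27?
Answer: 186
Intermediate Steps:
B = 31 (B = 4 + 27 = 31)
(11 + V(-5))*B = (11 - 5)*31 = 6*31 = 186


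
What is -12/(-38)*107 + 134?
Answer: 3188/19 ≈ 167.79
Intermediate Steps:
-12/(-38)*107 + 134 = -12*(-1/38)*107 + 134 = (6/19)*107 + 134 = 642/19 + 134 = 3188/19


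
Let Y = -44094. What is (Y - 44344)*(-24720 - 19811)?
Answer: 3938232578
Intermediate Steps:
(Y - 44344)*(-24720 - 19811) = (-44094 - 44344)*(-24720 - 19811) = -88438*(-44531) = 3938232578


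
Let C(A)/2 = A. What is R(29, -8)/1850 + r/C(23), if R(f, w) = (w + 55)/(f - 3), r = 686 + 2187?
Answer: 69096731/1106300 ≈ 62.458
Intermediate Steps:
C(A) = 2*A
r = 2873
R(f, w) = (55 + w)/(-3 + f)
R(29, -8)/1850 + r/C(23) = ((55 - 8)/(-3 + 29))/1850 + 2873/((2*23)) = (47/26)*(1/1850) + 2873/46 = 47/48100 + 2873/46 = 69096731/1106300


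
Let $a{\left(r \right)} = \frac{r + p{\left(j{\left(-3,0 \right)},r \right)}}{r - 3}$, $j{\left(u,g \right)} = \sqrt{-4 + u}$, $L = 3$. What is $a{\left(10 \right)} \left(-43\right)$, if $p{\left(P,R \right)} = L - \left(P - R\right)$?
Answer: $- \frac{989}{7} + \frac{43 i \sqrt{7}}{7} \approx -141.29 + 16.252 i$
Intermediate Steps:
$p{\left(P,R \right)} = 3 + R - P$ ($p{\left(P,R \right)} = 3 - \left(P - R\right) = 3 + R - P$)
$a{\left(r \right)} = \frac{3 + 2 r - i \sqrt{7}}{-3 + r}$ ($a{\left(r \right)} = \frac{r + \left(3 + r - \sqrt{-4 - 3}\right)}{r - 3} = \frac{r + \left(3 + r - \sqrt{-7}\right)}{-3 + r} = \frac{r + \left(3 + r - i \sqrt{7}\right)}{-3 + r} = \frac{3 + 2 r - i \sqrt{7}}{-3 + r}$)
$a{\left(10 \right)} \left(-43\right) = \frac{3 + 2 \cdot 10 - i \sqrt{7}}{-3 + 10} \left(-43\right) = \frac{3 + 20 - i \sqrt{7}}{7} \left(-43\right) = \frac{23 - i \sqrt{7}}{7} \left(-43\right) = \left(\frac{23}{7} - \frac{i \sqrt{7}}{7}\right) \left(-43\right) = - \frac{989}{7} + \frac{43 i \sqrt{7}}{7}$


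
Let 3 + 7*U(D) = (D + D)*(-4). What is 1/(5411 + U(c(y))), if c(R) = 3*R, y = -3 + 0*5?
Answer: 7/37946 ≈ 0.00018447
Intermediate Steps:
y = -3 (y = -3 + 0 = -3)
U(D) = -3/7 - 8*D/7 (U(D) = -3/7 + ((D + D)*(-4))/7 = -3/7 + ((2*D)*(-4))/7 = -3/7 + (-8*D)/7 = -3/7 - 8*D/7)
1/(5411 + U(c(y))) = 1/(5411 + (-3/7 - 24*(-3)/7)) = 1/(5411 + (-3/7 - 8/7*(-9))) = 1/(5411 + (-3/7 + 72/7)) = 1/(5411 + 69/7) = 1/(37946/7) = 7/37946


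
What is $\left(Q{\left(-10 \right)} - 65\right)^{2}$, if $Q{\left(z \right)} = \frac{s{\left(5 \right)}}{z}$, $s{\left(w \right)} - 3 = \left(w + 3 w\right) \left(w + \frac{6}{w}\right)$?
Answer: $\frac{603729}{100} \approx 6037.3$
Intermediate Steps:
$s{\left(w \right)} = 3 + 4 w \left(w + \frac{6}{w}\right)$ ($s{\left(w \right)} = 3 + \left(w + 3 w\right) \left(w + \frac{6}{w}\right) = 3 + 4 w \left(w + \frac{6}{w}\right)$)
$Q{\left(z \right)} = \frac{127}{z}$ ($Q{\left(z \right)} = \frac{27 + 4 \cdot 5^{2}}{z} = \frac{27 + 4 \cdot 25}{z} = \frac{27 + 100}{z} = \frac{127}{z}$)
$\left(Q{\left(-10 \right)} - 65\right)^{2} = \left(\frac{127}{-10} - 65\right)^{2} = \left(127 \left(- \frac{1}{10}\right) - 65\right)^{2} = \left(- \frac{127}{10} - 65\right)^{2} = \left(- \frac{777}{10}\right)^{2} = \frac{603729}{100}$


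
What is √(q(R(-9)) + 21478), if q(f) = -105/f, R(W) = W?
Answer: √193407/3 ≈ 146.59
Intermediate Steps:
√(q(R(-9)) + 21478) = √(-105/(-9) + 21478) = √(-105*(-⅑) + 21478) = √(35/3 + 21478) = √(64469/3) = √193407/3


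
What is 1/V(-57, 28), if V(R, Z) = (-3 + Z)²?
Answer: 1/625 ≈ 0.0016000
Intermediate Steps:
1/V(-57, 28) = 1/((-3 + 28)²) = 1/(25²) = 1/625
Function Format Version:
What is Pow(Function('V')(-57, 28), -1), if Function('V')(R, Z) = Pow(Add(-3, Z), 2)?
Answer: Rational(1, 625) ≈ 0.0016000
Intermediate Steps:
Pow(Function('V')(-57, 28), -1) = Pow(Pow(Add(-3, 28), 2), -1) = Pow(Pow(25, 2), -1) = Pow(625, -1) = Rational(1, 625)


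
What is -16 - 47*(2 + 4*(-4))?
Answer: 642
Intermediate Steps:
-16 - 47*(2 + 4*(-4)) = -16 - 47*(2 - 16) = -16 - 47*(-14) = -16 + 658 = 642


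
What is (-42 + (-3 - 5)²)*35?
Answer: 770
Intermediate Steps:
(-42 + (-3 - 5)²)*35 = (-42 + (-8)²)*35 = (-42 + 64)*35 = 22*35 = 770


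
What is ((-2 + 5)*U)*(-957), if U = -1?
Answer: 2871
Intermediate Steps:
((-2 + 5)*U)*(-957) = ((-2 + 5)*(-1))*(-957) = (3*(-1))*(-957) = -3*(-957) = 2871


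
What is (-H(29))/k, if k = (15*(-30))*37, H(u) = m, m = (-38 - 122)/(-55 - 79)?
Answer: 8/111555 ≈ 7.1713e-5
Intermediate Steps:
m = 80/67 (m = -160/(-134) = -160*(-1/134) = 80/67 ≈ 1.1940)
H(u) = 80/67
k = -16650 (k = -450*37 = -16650)
(-H(29))/k = -1*80/67/(-16650) = -80/67*(-1/16650) = 8/111555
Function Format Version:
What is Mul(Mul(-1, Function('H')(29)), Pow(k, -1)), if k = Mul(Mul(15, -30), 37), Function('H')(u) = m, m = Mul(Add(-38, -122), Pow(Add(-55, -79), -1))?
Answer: Rational(8, 111555) ≈ 7.1713e-5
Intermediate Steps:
m = Rational(80, 67) (m = Mul(-160, Pow(-134, -1)) = Mul(-160, Rational(-1, 134)) = Rational(80, 67) ≈ 1.1940)
Function('H')(u) = Rational(80, 67)
k = -16650 (k = Mul(-450, 37) = -16650)
Mul(Mul(-1, Function('H')(29)), Pow(k, -1)) = Mul(Mul(-1, Rational(80, 67)), Pow(-16650, -1)) = Mul(Rational(-80, 67), Rational(-1, 16650)) = Rational(8, 111555)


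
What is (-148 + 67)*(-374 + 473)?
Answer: -8019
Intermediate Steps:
(-148 + 67)*(-374 + 473) = -81*99 = -8019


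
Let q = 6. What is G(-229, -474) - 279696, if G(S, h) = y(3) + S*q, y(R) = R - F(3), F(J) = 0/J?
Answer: -281067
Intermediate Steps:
F(J) = 0
y(R) = R (y(R) = R - 1*0 = R + 0 = R)
G(S, h) = 3 + 6*S (G(S, h) = 3 + S*6 = 3 + 6*S)
G(-229, -474) - 279696 = (3 + 6*(-229)) - 279696 = (3 - 1374) - 279696 = -1371 - 279696 = -281067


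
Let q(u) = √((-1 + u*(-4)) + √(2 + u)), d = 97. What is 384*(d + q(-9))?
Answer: 37248 + 384*√(35 + I*√7) ≈ 39521.0 + 85.804*I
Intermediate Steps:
q(u) = √(-1 + √(2 + u) - 4*u) (q(u) = √((-1 - 4*u) + √(2 + u)) = √(-1 + √(2 + u) - 4*u))
384*(d + q(-9)) = 384*(97 + √(-1 + √(2 - 9) - 4*(-9))) = 384*(97 + √(-1 + √(-7) + 36)) = 384*(97 + √(-1 + I*√7 + 36)) = 384*(97 + √(35 + I*√7)) = 37248 + 384*√(35 + I*√7)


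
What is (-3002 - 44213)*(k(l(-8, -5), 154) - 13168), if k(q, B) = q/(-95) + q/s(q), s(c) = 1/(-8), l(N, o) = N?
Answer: 618701384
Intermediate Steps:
s(c) = -1/8
k(q, B) = -761*q/95 (k(q, B) = q/(-95) + q/(-1/8) = q*(-1/95) + q*(-8) = -q/95 - 8*q = -761*q/95)
(-3002 - 44213)*(k(l(-8, -5), 154) - 13168) = (-3002 - 44213)*(-761/95*(-8) - 13168) = -47215*(6088/95 - 13168) = -47215*(-1244872/95) = 618701384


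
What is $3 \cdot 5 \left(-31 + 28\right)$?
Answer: $-45$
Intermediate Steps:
$3 \cdot 5 \left(-31 + 28\right) = 15 \left(-3\right) = -45$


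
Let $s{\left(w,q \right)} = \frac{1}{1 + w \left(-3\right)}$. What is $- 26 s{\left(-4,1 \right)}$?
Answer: $-2$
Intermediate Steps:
$s{\left(w,q \right)} = \frac{1}{1 - 3 w}$
$- 26 s{\left(-4,1 \right)} = - 26 \left(- \frac{1}{-1 + 3 \left(-4\right)}\right) = - 26 \left(- \frac{1}{-1 - 12}\right) = - 26 \left(- \frac{1}{-13}\right) = - 26 \left(\left(-1\right) \left(- \frac{1}{13}\right)\right) = \left(-26\right) \frac{1}{13} = -2$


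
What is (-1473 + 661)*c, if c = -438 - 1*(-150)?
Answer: 233856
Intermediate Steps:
c = -288 (c = -438 + 150 = -288)
(-1473 + 661)*c = (-1473 + 661)*(-288) = -812*(-288) = 233856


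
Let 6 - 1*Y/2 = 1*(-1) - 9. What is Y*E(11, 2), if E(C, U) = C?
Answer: 352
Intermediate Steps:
Y = 32 (Y = 12 - 2*(1*(-1) - 9) = 12 - 2*(-1 - 9) = 12 - 2*(-10) = 12 + 20 = 32)
Y*E(11, 2) = 32*11 = 352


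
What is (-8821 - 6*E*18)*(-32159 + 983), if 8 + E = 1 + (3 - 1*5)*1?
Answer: 244700424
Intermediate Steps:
E = -9 (E = -8 + (1 + (3 - 1*5)*1) = -8 + (1 + (3 - 5)*1) = -8 + (1 - 2*1) = -8 + (1 - 2) = -8 - 1 = -9)
(-8821 - 6*E*18)*(-32159 + 983) = (-8821 - 6*(-9)*18)*(-32159 + 983) = (-8821 + 54*18)*(-31176) = (-8821 + 972)*(-31176) = -7849*(-31176) = 244700424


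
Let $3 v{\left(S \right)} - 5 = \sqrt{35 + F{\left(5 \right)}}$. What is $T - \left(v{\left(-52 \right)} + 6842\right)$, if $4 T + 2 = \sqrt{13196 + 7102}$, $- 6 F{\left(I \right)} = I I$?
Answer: $- \frac{41065}{6} - \frac{\sqrt{1110}}{18} + \frac{\sqrt{20298}}{4} \approx -6810.4$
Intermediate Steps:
$F{\left(I \right)} = - \frac{I^{2}}{6}$ ($F{\left(I \right)} = - \frac{I I}{6} = - \frac{I^{2}}{6}$)
$v{\left(S \right)} = \frac{5}{3} + \frac{\sqrt{1110}}{18}$ ($v{\left(S \right)} = \frac{5}{3} + \frac{\sqrt{35 - \frac{5^{2}}{6}}}{3} = \frac{5}{3} + \frac{\sqrt{35 - \frac{25}{6}}}{3} = \frac{5}{3} + \frac{\sqrt{\frac{185}{6}}}{3} = \frac{5}{3} + \frac{\frac{1}{6} \sqrt{1110}}{3} = \frac{5}{3} + \frac{\sqrt{1110}}{18}$)
$T = - \frac{1}{2} + \frac{\sqrt{20298}}{4}$ ($T = - \frac{1}{2} + \frac{\sqrt{13196 + 7102}}{4} = - \frac{1}{2} + \frac{\sqrt{20298}}{4} \approx 35.118$)
$T - \left(v{\left(-52 \right)} + 6842\right) = \left(- \frac{1}{2} + \frac{\sqrt{20298}}{4}\right) - \left(\left(\frac{5}{3} + \frac{\sqrt{1110}}{18}\right) + 6842\right) = \left(- \frac{1}{2} + \frac{\sqrt{20298}}{4}\right) - \left(\frac{20531}{3} + \frac{\sqrt{1110}}{18}\right) = - \frac{41065}{6} - \frac{\sqrt{1110}}{18} + \frac{\sqrt{20298}}{4}$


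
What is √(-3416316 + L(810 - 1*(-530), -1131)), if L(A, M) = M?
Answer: I*√3417447 ≈ 1848.6*I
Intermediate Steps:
√(-3416316 + L(810 - 1*(-530), -1131)) = √(-3416316 - 1131) = √(-3417447) = I*√3417447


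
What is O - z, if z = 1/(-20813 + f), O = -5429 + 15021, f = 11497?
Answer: 89359073/9316 ≈ 9592.0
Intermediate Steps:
O = 9592
z = -1/9316 (z = 1/(-20813 + 11497) = 1/(-9316) = -1/9316 ≈ -0.00010734)
O - z = 9592 - 1*(-1/9316) = 9592 + 1/9316 = 89359073/9316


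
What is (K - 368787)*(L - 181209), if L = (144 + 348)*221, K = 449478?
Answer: -5848241607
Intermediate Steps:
L = 108732 (L = 492*221 = 108732)
(K - 368787)*(L - 181209) = (449478 - 368787)*(108732 - 181209) = 80691*(-72477) = -5848241607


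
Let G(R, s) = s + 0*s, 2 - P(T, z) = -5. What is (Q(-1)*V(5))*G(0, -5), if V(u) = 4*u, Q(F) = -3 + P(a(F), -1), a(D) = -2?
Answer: -400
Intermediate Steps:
P(T, z) = 7 (P(T, z) = 2 - 1*(-5) = 2 + 5 = 7)
Q(F) = 4 (Q(F) = -3 + 7 = 4)
G(R, s) = s (G(R, s) = s + 0 = s)
(Q(-1)*V(5))*G(0, -5) = (4*(4*5))*(-5) = (4*20)*(-5) = 80*(-5) = -400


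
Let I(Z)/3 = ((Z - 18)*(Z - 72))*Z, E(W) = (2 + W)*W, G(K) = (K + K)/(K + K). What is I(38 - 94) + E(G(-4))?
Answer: -1591293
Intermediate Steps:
G(K) = 1 (G(K) = (2*K)/((2*K)) = (2*K)*(1/(2*K)) = 1)
E(W) = W*(2 + W)
I(Z) = 3*Z*(-72 + Z)*(-18 + Z) (I(Z) = 3*(((Z - 18)*(Z - 72))*Z) = 3*(((-18 + Z)*(-72 + Z))*Z) = 3*(((-72 + Z)*(-18 + Z))*Z) = 3*(Z*(-72 + Z)*(-18 + Z)) = 3*Z*(-72 + Z)*(-18 + Z))
I(38 - 94) + E(G(-4)) = 3*(38 - 94)*(1296 + (38 - 94)² - 90*(38 - 94)) + 1*(2 + 1) = 3*(-56)*(1296 + (-56)² - 90*(-56)) + 1*3 = 3*(-56)*(1296 + 3136 + 5040) + 3 = 3*(-56)*9472 + 3 = -1591296 + 3 = -1591293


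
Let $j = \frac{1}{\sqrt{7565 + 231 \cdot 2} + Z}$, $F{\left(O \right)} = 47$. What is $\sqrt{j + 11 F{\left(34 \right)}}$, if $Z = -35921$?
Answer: $\sqrt{517 - \frac{1}{35921 - \sqrt{8027}}} \approx 22.738$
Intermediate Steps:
$j = \frac{1}{-35921 + \sqrt{8027}}$ ($j = \frac{1}{\sqrt{7565 + 231 \cdot 2} - 35921} = \frac{1}{\sqrt{7565 + 462} - 35921} = \frac{1}{\sqrt{8027} - 35921} = \frac{1}{-35921 + \sqrt{8027}} \approx -2.7908 \cdot 10^{-5}$)
$\sqrt{j + 11 F{\left(34 \right)}} = \sqrt{\left(- \frac{35921}{1290310214} - \frac{\sqrt{8027}}{1290310214}\right) + 11 \cdot 47} = \sqrt{\left(- \frac{35921}{1290310214} - \frac{\sqrt{8027}}{1290310214}\right) + 517} = \sqrt{\frac{667090344717}{1290310214} - \frac{\sqrt{8027}}{1290310214}}$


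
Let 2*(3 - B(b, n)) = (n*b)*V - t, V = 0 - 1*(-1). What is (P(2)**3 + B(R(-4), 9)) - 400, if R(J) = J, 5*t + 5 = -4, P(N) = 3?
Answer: -3529/10 ≈ -352.90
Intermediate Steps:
t = -9/5 (t = -1 + (1/5)*(-4) = -1 - 4/5 = -9/5 ≈ -1.8000)
V = 1 (V = 0 + 1 = 1)
B(b, n) = 21/10 - b*n/2 (B(b, n) = 3 - ((n*b)*1 - (-9)/5)/2 = 3 - ((b*n)*1 - 1*(-9/5))/2 = 3 - (b*n + 9/5)/2 = 3 - (9/5 + b*n)/2 = 3 + (-9/10 - b*n/2) = 21/10 - b*n/2)
(P(2)**3 + B(R(-4), 9)) - 400 = (3**3 + (21/10 - 1/2*(-4)*9)) - 400 = (27 + (21/10 + 18)) - 400 = (27 + 201/10) - 400 = 471/10 - 400 = -3529/10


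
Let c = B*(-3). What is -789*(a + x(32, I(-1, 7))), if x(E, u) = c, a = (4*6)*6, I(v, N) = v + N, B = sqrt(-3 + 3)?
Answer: -113616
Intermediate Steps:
B = 0 (B = sqrt(0) = 0)
I(v, N) = N + v
a = 144 (a = 24*6 = 144)
c = 0 (c = 0*(-3) = 0)
x(E, u) = 0
-789*(a + x(32, I(-1, 7))) = -789*(144 + 0) = -789*144 = -113616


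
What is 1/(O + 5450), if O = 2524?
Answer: 1/7974 ≈ 0.00012541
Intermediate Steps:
1/(O + 5450) = 1/(2524 + 5450) = 1/7974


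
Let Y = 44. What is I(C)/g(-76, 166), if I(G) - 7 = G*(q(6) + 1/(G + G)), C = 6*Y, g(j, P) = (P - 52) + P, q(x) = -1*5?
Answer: -75/16 ≈ -4.6875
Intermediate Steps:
q(x) = -5
g(j, P) = -52 + 2*P (g(j, P) = (-52 + P) + P = -52 + 2*P)
C = 264 (C = 6*44 = 264)
I(G) = 7 + G*(-5 + 1/(2*G)) (I(G) = 7 + G*(-5 + 1/(G + G)) = 7 + G*(-5 + 1/(2*G)))
I(C)/g(-76, 166) = (15/2 - 5*264)/(-52 + 2*166) = (15/2 - 1320)/(-52 + 332) = -2625/2/280 = -2625/2*1/280 = -75/16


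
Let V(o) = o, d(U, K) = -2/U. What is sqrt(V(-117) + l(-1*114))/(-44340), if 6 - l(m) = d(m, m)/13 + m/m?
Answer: -I*sqrt(61497813)/32855940 ≈ -0.00023868*I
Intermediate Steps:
l(m) = 5 + 2/(13*m) (l(m) = 6 - (-2/m/13 + m/m) = 6 - (-2/m*(1/13) + 1) = 6 - (-2/(13*m) + 1) = 6 - (1 - 2/(13*m)) = 6 + (-1 + 2/(13*m)) = 5 + 2/(13*m))
sqrt(V(-117) + l(-1*114))/(-44340) = sqrt(-117 + (5 + 2/(13*((-1*114)))))/(-44340) = sqrt(-117 + (5 + (2/13)/(-114)))*(-1/44340) = sqrt(-117 + (5 + (2/13)*(-1/114)))*(-1/44340) = sqrt(-117 + (5 - 1/741))*(-1/44340) = sqrt(-117 + 3704/741)*(-1/44340) = sqrt(-82993/741)*(-1/44340) = (I*sqrt(61497813)/741)*(-1/44340) = -I*sqrt(61497813)/32855940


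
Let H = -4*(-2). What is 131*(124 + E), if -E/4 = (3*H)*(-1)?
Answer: 28820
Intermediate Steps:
H = 8
E = 96 (E = -4*3*8*(-1) = -96*(-1) = -4*(-24) = 96)
131*(124 + E) = 131*(124 + 96) = 131*220 = 28820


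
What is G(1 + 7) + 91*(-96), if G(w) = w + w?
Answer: -8720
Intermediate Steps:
G(w) = 2*w
G(1 + 7) + 91*(-96) = 2*(1 + 7) + 91*(-96) = 2*8 - 8736 = 16 - 8736 = -8720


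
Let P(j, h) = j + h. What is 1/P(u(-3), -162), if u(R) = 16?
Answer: -1/146 ≈ -0.0068493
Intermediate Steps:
P(j, h) = h + j
1/P(u(-3), -162) = 1/(-162 + 16) = 1/(-146) = -1/146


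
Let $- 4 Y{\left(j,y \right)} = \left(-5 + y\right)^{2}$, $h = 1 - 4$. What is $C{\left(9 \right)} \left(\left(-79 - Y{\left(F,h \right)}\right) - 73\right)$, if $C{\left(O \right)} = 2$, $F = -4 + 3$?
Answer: $-272$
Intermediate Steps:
$h = -3$ ($h = 1 - 4 = -3$)
$F = -1$
$Y{\left(j,y \right)} = - \frac{\left(-5 + y\right)^{2}}{4}$
$C{\left(9 \right)} \left(\left(-79 - Y{\left(F,h \right)}\right) - 73\right) = 2 \left(\left(-79 - - \frac{\left(-5 - 3\right)^{2}}{4}\right) - 73\right) = 2 \left(\left(-79 - - \frac{\left(-8\right)^{2}}{4}\right) - 73\right) = 2 \left(\left(-79 - \left(- \frac{1}{4}\right) 64\right) - 73\right) = 2 \left(\left(-79 - -16\right) - 73\right) = 2 \left(\left(-79 + 16\right) - 73\right) = 2 \left(-63 - 73\right) = 2 \left(-136\right) = -272$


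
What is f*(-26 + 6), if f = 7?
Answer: -140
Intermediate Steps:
f*(-26 + 6) = 7*(-26 + 6) = 7*(-20) = -140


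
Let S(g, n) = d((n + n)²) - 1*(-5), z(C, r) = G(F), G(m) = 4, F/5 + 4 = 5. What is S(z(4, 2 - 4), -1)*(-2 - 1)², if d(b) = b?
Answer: 81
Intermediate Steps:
F = 5 (F = -20 + 5*5 = -20 + 25 = 5)
z(C, r) = 4
S(g, n) = 5 + 4*n² (S(g, n) = (n + n)² - 1*(-5) = (2*n)² + 5 = 4*n² + 5 = 5 + 4*n²)
S(z(4, 2 - 4), -1)*(-2 - 1)² = (5 + 4*(-1)²)*(-2 - 1)² = (5 + 4*1)*(-3)² = (5 + 4)*9 = 9*9 = 81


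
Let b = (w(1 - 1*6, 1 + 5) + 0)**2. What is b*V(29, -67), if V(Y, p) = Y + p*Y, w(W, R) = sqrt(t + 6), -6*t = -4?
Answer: -12760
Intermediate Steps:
t = 2/3 (t = -1/6*(-4) = 2/3 ≈ 0.66667)
w(W, R) = 2*sqrt(15)/3 (w(W, R) = sqrt(2/3 + 6) = sqrt(20/3) = 2*sqrt(15)/3)
V(Y, p) = Y + Y*p
b = 20/3 (b = (2*sqrt(15)/3 + 0)**2 = (2*sqrt(15)/3)**2 = 20/3 ≈ 6.6667)
b*V(29, -67) = 20*(29*(1 - 67))/3 = 20*(29*(-66))/3 = (20/3)*(-1914) = -12760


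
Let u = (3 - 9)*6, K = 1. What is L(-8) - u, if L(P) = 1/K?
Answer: 37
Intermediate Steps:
L(P) = 1 (L(P) = 1/1 = 1)
u = -36 (u = -6*6 = -36)
L(-8) - u = 1 - 1*(-36) = 1 + 36 = 37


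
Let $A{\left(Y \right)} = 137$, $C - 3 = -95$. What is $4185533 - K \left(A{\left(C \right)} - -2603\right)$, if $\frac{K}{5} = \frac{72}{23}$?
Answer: $\frac{95280859}{23} \approx 4.1426 \cdot 10^{6}$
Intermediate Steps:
$C = -92$ ($C = 3 - 95 = -92$)
$K = \frac{360}{23}$ ($K = 5 \cdot \frac{72}{23} = \frac{360}{23} \approx 15.652$)
$4185533 - K \left(A{\left(C \right)} - -2603\right) = 4185533 - \frac{360 \left(137 - -2603\right)}{23} = 4185533 - \frac{360 \left(137 + 2603\right)}{23} = 4185533 - \frac{360}{23} \cdot 2740 = 4185533 - \frac{986400}{23} = \frac{95280859}{23}$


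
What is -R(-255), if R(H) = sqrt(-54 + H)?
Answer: -I*sqrt(309) ≈ -17.578*I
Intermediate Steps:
-R(-255) = -sqrt(-54 - 255) = -sqrt(-309) = -I*sqrt(309)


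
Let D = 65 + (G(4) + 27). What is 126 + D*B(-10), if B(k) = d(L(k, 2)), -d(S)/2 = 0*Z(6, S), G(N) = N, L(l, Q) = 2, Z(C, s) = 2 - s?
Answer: 126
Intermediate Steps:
d(S) = 0 (d(S) = -0*(2 - S) = -2*0 = 0)
B(k) = 0
D = 96 (D = 65 + (4 + 27) = 65 + 31 = 96)
126 + D*B(-10) = 126 + 96*0 = 126 + 0 = 126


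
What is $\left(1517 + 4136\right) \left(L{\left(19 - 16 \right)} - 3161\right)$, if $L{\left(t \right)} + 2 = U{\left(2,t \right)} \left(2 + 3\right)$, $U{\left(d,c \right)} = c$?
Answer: $-17795644$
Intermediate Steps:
$L{\left(t \right)} = -2 + 5 t$ ($L{\left(t \right)} = -2 + t \left(2 + 3\right) = -2 + t 5 = -2 + 5 t$)
$\left(1517 + 4136\right) \left(L{\left(19 - 16 \right)} - 3161\right) = \left(1517 + 4136\right) \left(\left(-2 + 5 \left(19 - 16\right)\right) - 3161\right) = 5653 \left(\left(-2 + 5 \left(19 - 16\right)\right) - 3161\right) = 5653 \left(\left(-2 + 5 \cdot 3\right) - 3161\right) = 5653 \left(\left(-2 + 15\right) - 3161\right) = 5653 \left(13 - 3161\right) = 5653 \left(-3148\right) = -17795644$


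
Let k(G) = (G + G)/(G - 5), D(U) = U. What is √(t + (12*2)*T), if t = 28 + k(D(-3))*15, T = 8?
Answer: 5*√37/2 ≈ 15.207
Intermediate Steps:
k(G) = 2*G/(-5 + G) (k(G) = (2*G)/(-5 + G) = 2*G/(-5 + G))
t = 157/4 (t = 28 + (2*(-3)/(-5 - 3))*15 = 28 + (2*(-3)/(-8))*15 = 28 + (2*(-3)*(-⅛))*15 = 28 + (¾)*15 = 28 + 45/4 = 157/4 ≈ 39.250)
√(t + (12*2)*T) = √(157/4 + (12*2)*8) = √(157/4 + 24*8) = √(157/4 + 192) = √(925/4) = 5*√37/2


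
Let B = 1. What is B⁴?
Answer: 1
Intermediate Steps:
B⁴ = 1⁴ = 1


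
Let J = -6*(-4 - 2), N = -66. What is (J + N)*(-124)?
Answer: 3720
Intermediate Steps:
J = 36 (J = -6*(-6) = 36)
(J + N)*(-124) = (36 - 66)*(-124) = -30*(-124) = 3720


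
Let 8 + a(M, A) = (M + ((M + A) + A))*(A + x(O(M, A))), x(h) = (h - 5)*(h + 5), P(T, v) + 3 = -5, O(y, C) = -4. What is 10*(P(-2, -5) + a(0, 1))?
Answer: -320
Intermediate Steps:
P(T, v) = -8 (P(T, v) = -3 - 5 = -8)
x(h) = (-5 + h)*(5 + h)
a(M, A) = -8 + (-9 + A)*(2*A + 2*M) (a(M, A) = -8 + (M + ((M + A) + A))*(A + (-25 + (-4)²)) = -8 + (M + ((A + M) + A))*(A + (-25 + 16)) = -8 + (M + (M + 2*A))*(A - 9) = -8 + (2*A + 2*M)*(-9 + A) = -8 + (-9 + A)*(2*A + 2*M))
10*(P(-2, -5) + a(0, 1)) = 10*(-8 + (-8 - 18*1 - 18*0 + 2*1² + 2*1*0)) = 10*(-8 + (-8 - 18 + 0 + 2*1 + 0)) = 10*(-8 + (-8 - 18 + 0 + 2 + 0)) = 10*(-8 - 24) = 10*(-32) = -320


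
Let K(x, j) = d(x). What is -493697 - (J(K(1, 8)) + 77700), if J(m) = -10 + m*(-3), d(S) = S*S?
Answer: -571384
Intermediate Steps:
d(S) = S**2
K(x, j) = x**2
J(m) = -10 - 3*m
-493697 - (J(K(1, 8)) + 77700) = -493697 - ((-10 - 3*1**2) + 77700) = -493697 - ((-10 - 3*1) + 77700) = -493697 - ((-10 - 3) + 77700) = -493697 - (-13 + 77700) = -493697 - 1*77687 = -493697 - 77687 = -571384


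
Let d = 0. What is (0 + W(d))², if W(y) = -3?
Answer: 9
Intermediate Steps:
(0 + W(d))² = (0 - 3)² = (-3)² = 9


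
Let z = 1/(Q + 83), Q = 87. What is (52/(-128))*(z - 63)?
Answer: 139217/5440 ≈ 25.591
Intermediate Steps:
z = 1/170 (z = 1/(87 + 83) = 1/170 ≈ 0.0058824)
(52/(-128))*(z - 63) = (52/(-128))*(1/170 - 63) = (52*(-1/128))*(-10709/170) = -13/32*(-10709/170) = 139217/5440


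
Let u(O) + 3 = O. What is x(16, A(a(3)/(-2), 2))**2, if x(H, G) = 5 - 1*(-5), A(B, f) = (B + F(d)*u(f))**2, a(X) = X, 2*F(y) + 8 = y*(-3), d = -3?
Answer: 100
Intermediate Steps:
F(y) = -4 - 3*y/2 (F(y) = -4 + (y*(-3))/2 = -4 + (-3*y)/2 = -4 - 3*y/2)
u(O) = -3 + O
A(B, f) = (-3/2 + B + f/2)**2 (A(B, f) = (B + (-4 - 3/2*(-3))*(-3 + f))**2 = (B + (-4 + 9/2)*(-3 + f))**2 = (B + (-3 + f)/2)**2 = (B + (-3/2 + f/2))**2 = (-3/2 + B + f/2)**2)
x(H, G) = 10 (x(H, G) = 5 + 5 = 10)
x(16, A(a(3)/(-2), 2))**2 = 10**2 = 100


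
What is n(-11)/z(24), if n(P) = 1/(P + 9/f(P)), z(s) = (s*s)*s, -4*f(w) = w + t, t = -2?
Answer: -13/1479168 ≈ -8.7887e-6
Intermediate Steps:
f(w) = 1/2 - w/4 (f(w) = -(w - 2)/4 = -(-2 + w)/4 = 1/2 - w/4)
z(s) = s**3 (z(s) = s**2*s = s**3)
n(P) = 1/(P + 9/(1/2 - P/4))
n(-11)/z(24) = ((-2 - 11)/(-36 - 11*(-2 - 11)))/(24**3) = (-13/(-36 - 11*(-13)))/13824 = (-13/(-36 + 143))*(1/13824) = (-13/107)*(1/13824) = ((1/107)*(-13))*(1/13824) = -13/107*1/13824 = -13/1479168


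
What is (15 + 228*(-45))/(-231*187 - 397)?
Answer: 10245/43594 ≈ 0.23501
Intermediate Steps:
(15 + 228*(-45))/(-231*187 - 397) = (15 - 10260)/(-43197 - 397) = -10245/(-43594) = -10245*(-1/43594) = 10245/43594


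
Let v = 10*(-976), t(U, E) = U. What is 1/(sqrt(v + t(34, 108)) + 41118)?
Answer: 6853/281783275 - I*sqrt(9726)/1690699650 ≈ 2.432e-5 - 5.8331e-8*I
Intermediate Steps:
v = -9760
1/(sqrt(v + t(34, 108)) + 41118) = 1/(sqrt(-9760 + 34) + 41118) = 1/(sqrt(-9726) + 41118) = 1/(I*sqrt(9726) + 41118) = 1/(41118 + I*sqrt(9726))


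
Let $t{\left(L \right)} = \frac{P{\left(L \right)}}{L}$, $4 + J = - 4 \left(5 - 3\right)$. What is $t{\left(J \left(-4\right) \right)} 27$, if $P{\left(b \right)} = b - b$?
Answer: $0$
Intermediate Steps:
$P{\left(b \right)} = 0$
$J = -12$ ($J = -4 - 4 \left(5 - 3\right) = -4 - 8 = -12$)
$t{\left(L \right)} = 0$ ($t{\left(L \right)} = \frac{0}{L} = 0$)
$t{\left(J \left(-4\right) \right)} 27 = 0 \cdot 27 = 0$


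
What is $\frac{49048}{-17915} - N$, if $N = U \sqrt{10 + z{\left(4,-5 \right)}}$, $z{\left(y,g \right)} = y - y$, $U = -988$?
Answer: $- \frac{49048}{17915} + 988 \sqrt{10} \approx 3121.6$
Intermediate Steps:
$z{\left(y,g \right)} = 0$
$N = - 988 \sqrt{10}$ ($N = - 988 \sqrt{10 + 0} = - 988 \sqrt{10} \approx -3124.3$)
$\frac{49048}{-17915} - N = \frac{49048}{-17915} - - 988 \sqrt{10} = 49048 \left(- \frac{1}{17915}\right) + 988 \sqrt{10} = - \frac{49048}{17915} + 988 \sqrt{10}$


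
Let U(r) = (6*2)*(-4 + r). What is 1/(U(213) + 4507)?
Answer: 1/7015 ≈ 0.00014255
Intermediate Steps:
U(r) = -48 + 12*r (U(r) = 12*(-4 + r) = -48 + 12*r)
1/(U(213) + 4507) = 1/((-48 + 12*213) + 4507) = 1/((-48 + 2556) + 4507) = 1/(2508 + 4507) = 1/7015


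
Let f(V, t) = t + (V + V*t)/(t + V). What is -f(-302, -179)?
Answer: 139855/481 ≈ 290.76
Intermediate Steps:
f(V, t) = t + (V + V*t)/(V + t)
-f(-302, -179) = -(-302 + (-179)² + 2*(-302)*(-179))/(-302 - 179) = -(-302 + 32041 + 108116)/(-481) = -(-1)*139855/481 = -1*(-139855/481) = 139855/481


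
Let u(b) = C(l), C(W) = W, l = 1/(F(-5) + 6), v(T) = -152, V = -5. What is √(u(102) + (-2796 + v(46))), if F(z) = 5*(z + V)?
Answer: I*√1426843/22 ≈ 54.296*I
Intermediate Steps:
F(z) = -25 + 5*z (F(z) = 5*(z - 5) = 5*(-5 + z) = -25 + 5*z)
l = -1/44 (l = 1/((-25 + 5*(-5)) + 6) = 1/((-25 - 25) + 6) = 1/(-50 + 6) = 1/(-44) = -1/44 ≈ -0.022727)
u(b) = -1/44
√(u(102) + (-2796 + v(46))) = √(-1/44 + (-2796 - 152)) = √(-1/44 - 2948) = √(-129713/44) = I*√1426843/22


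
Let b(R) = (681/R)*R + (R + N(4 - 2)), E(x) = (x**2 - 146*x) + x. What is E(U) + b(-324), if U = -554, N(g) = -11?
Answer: 387592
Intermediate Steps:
E(x) = x**2 - 145*x
b(R) = 670 + R (b(R) = (681/R)*R + (R - 11) = 681 + (-11 + R) = 670 + R)
E(U) + b(-324) = -554*(-145 - 554) + (670 - 324) = -554*(-699) + 346 = 387246 + 346 = 387592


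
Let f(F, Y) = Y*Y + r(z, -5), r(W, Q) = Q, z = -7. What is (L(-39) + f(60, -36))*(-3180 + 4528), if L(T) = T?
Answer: 1687696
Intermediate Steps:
f(F, Y) = -5 + Y**2 (f(F, Y) = Y*Y - 5 = Y**2 - 5 = -5 + Y**2)
(L(-39) + f(60, -36))*(-3180 + 4528) = (-39 + (-5 + (-36)**2))*(-3180 + 4528) = (-39 + (-5 + 1296))*1348 = (-39 + 1291)*1348 = 1252*1348 = 1687696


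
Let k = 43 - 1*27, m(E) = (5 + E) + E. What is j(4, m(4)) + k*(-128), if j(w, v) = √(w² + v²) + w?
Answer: -2044 + √185 ≈ -2030.4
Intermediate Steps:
m(E) = 5 + 2*E
j(w, v) = w + √(v² + w²) (j(w, v) = √(v² + w²) + w = w + √(v² + w²))
k = 16 (k = 43 - 27 = 16)
j(4, m(4)) + k*(-128) = (4 + √((5 + 2*4)² + 4²)) + 16*(-128) = (4 + √((5 + 8)² + 16)) - 2048 = (4 + √(13² + 16)) - 2048 = (4 + √(169 + 16)) - 2048 = (4 + √185) - 2048 = -2044 + √185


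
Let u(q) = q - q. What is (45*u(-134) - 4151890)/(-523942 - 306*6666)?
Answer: 2075945/1281869 ≈ 1.6195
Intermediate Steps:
u(q) = 0
(45*u(-134) - 4151890)/(-523942 - 306*6666) = (45*0 - 4151890)/(-523942 - 306*6666) = (0 - 4151890)/(-523942 - 2039796) = -4151890/(-2563738) = -4151890*(-1/2563738) = 2075945/1281869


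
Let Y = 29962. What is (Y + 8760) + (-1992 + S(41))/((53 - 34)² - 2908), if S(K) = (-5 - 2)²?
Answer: 98626877/2547 ≈ 38723.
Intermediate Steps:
S(K) = 49 (S(K) = (-7)² = 49)
(Y + 8760) + (-1992 + S(41))/((53 - 34)² - 2908) = (29962 + 8760) + (-1992 + 49)/((53 - 34)² - 2908) = 38722 - 1943/(19² - 2908) = 38722 - 1943/(361 - 2908) = 38722 - 1943/(-2547) = 38722 - 1943*(-1/2547) = 38722 + 1943/2547 = 98626877/2547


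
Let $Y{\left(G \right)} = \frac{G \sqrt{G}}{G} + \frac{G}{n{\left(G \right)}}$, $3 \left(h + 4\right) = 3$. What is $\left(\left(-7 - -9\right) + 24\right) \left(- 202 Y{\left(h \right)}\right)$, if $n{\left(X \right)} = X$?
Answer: $-5252 - 5252 i \sqrt{3} \approx -5252.0 - 9096.7 i$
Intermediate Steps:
$h = -3$ ($h = -4 + \frac{1}{3} \cdot 3 = -4 + 1 = -3$)
$Y{\left(G \right)} = 1 + \sqrt{G}$ ($Y{\left(G \right)} = \frac{G \sqrt{G}}{G} + \frac{G}{G} = \frac{G^{\frac{3}{2}}}{G} + 1 = \sqrt{G} + 1 = 1 + \sqrt{G}$)
$\left(\left(-7 - -9\right) + 24\right) \left(- 202 Y{\left(h \right)}\right) = \left(\left(-7 - -9\right) + 24\right) \left(- 202 \left(1 + \sqrt{-3}\right)\right) = \left(\left(-7 + 9\right) + 24\right) \left(- 202 \left(1 + i \sqrt{3}\right)\right) = \left(2 + 24\right) \left(-202 - 202 i \sqrt{3}\right) = 26 \left(-202 - 202 i \sqrt{3}\right) = -5252 - 5252 i \sqrt{3}$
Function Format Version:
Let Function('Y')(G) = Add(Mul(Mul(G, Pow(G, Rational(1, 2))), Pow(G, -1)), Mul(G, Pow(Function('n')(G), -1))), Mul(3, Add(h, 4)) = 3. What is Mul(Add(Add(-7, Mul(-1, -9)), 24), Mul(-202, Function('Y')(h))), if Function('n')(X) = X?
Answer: Add(-5252, Mul(-5252, I, Pow(3, Rational(1, 2)))) ≈ Add(-5252.0, Mul(-9096.7, I))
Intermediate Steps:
h = -3 (h = Add(-4, Mul(Rational(1, 3), 3)) = Add(-4, 1) = -3)
Function('Y')(G) = Add(1, Pow(G, Rational(1, 2))) (Function('Y')(G) = Add(Mul(Mul(G, Pow(G, Rational(1, 2))), Pow(G, -1)), Mul(G, Pow(G, -1))) = Add(Mul(Pow(G, Rational(3, 2)), Pow(G, -1)), 1) = Add(Pow(G, Rational(1, 2)), 1) = Add(1, Pow(G, Rational(1, 2))))
Mul(Add(Add(-7, Mul(-1, -9)), 24), Mul(-202, Function('Y')(h))) = Mul(Add(Add(-7, Mul(-1, -9)), 24), Mul(-202, Add(1, Pow(-3, Rational(1, 2))))) = Mul(Add(Add(-7, 9), 24), Mul(-202, Add(1, Mul(I, Pow(3, Rational(1, 2)))))) = Mul(Add(2, 24), Add(-202, Mul(-202, I, Pow(3, Rational(1, 2))))) = Mul(26, Add(-202, Mul(-202, I, Pow(3, Rational(1, 2))))) = Add(-5252, Mul(-5252, I, Pow(3, Rational(1, 2))))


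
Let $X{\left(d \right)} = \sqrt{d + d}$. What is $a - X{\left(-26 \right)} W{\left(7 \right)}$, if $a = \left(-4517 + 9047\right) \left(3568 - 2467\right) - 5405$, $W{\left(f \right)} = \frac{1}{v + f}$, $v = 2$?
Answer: $4982125 - \frac{2 i \sqrt{13}}{9} \approx 4.9821 \cdot 10^{6} - 0.80123 i$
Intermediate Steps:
$W{\left(f \right)} = \frac{1}{2 + f}$
$X{\left(d \right)} = \sqrt{2} \sqrt{d}$ ($X{\left(d \right)} = \sqrt{2 d} = \sqrt{2} \sqrt{d}$)
$a = 4982125$ ($a = 4530 \cdot 1101 - 5405 = 4987530 - 5405 = 4982125$)
$a - X{\left(-26 \right)} W{\left(7 \right)} = 4982125 - \frac{\sqrt{2} \sqrt{-26}}{2 + 7} = 4982125 - \frac{\sqrt{2} i \sqrt{26}}{9} = 4982125 - 2 i \sqrt{13} \cdot \frac{1}{9} = 4982125 - \frac{2 i \sqrt{13}}{9}$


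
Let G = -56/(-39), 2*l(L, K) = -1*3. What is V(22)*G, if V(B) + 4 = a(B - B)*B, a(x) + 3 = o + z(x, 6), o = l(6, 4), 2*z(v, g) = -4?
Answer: -2744/13 ≈ -211.08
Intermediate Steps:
z(v, g) = -2 (z(v, g) = (½)*(-4) = -2)
l(L, K) = -3/2 (l(L, K) = (-1*3)/2 = (½)*(-3) = -3/2)
o = -3/2 ≈ -1.5000
a(x) = -13/2 (a(x) = -3 + (-3/2 - 2) = -3 - 7/2 = -13/2)
V(B) = -4 - 13*B/2
G = 56/39 (G = -56*(-1/39) = 56/39 ≈ 1.4359)
V(22)*G = (-4 - 13/2*22)*(56/39) = (-4 - 143)*(56/39) = -147*56/39 = -2744/13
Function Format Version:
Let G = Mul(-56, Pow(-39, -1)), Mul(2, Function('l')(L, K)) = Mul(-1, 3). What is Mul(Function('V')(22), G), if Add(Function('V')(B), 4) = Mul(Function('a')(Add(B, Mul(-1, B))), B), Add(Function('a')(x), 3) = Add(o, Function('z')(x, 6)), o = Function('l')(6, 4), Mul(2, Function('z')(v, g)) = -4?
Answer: Rational(-2744, 13) ≈ -211.08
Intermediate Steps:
Function('z')(v, g) = -2 (Function('z')(v, g) = Mul(Rational(1, 2), -4) = -2)
Function('l')(L, K) = Rational(-3, 2) (Function('l')(L, K) = Mul(Rational(1, 2), Mul(-1, 3)) = Mul(Rational(1, 2), -3) = Rational(-3, 2))
o = Rational(-3, 2) ≈ -1.5000
Function('a')(x) = Rational(-13, 2) (Function('a')(x) = Add(-3, Add(Rational(-3, 2), -2)) = Add(-3, Rational(-7, 2)) = Rational(-13, 2))
Function('V')(B) = Add(-4, Mul(Rational(-13, 2), B))
G = Rational(56, 39) (G = Mul(-56, Rational(-1, 39)) = Rational(56, 39) ≈ 1.4359)
Mul(Function('V')(22), G) = Mul(Add(-4, Mul(Rational(-13, 2), 22)), Rational(56, 39)) = Mul(Add(-4, -143), Rational(56, 39)) = Mul(-147, Rational(56, 39)) = Rational(-2744, 13)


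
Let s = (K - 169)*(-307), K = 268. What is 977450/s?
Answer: -977450/30393 ≈ -32.160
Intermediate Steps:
s = -30393 (s = (268 - 169)*(-307) = 99*(-307) = -30393)
977450/s = 977450/(-30393) = 977450*(-1/30393) = -977450/30393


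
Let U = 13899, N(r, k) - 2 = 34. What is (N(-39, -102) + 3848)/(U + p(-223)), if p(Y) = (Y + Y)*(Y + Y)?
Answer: 3884/212815 ≈ 0.018251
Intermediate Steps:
N(r, k) = 36 (N(r, k) = 2 + 34 = 36)
p(Y) = 4*Y² (p(Y) = (2*Y)*(2*Y) = 4*Y²)
(N(-39, -102) + 3848)/(U + p(-223)) = (36 + 3848)/(13899 + 4*(-223)²) = 3884/(13899 + 4*49729) = 3884/(13899 + 198916) = 3884/212815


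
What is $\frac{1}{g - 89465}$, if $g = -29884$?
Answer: $- \frac{1}{119349} \approx -8.3788 \cdot 10^{-6}$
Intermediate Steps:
$\frac{1}{g - 89465} = \frac{1}{-29884 - 89465} = \frac{1}{-119349} = - \frac{1}{119349}$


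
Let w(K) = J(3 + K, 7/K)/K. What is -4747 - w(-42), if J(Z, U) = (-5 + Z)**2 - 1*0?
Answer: -98719/21 ≈ -4700.9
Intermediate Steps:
J(Z, U) = (-5 + Z)**2 (J(Z, U) = (-5 + Z)**2 + 0 = (-5 + Z)**2)
w(K) = (-2 + K)**2/K (w(K) = (-5 + (3 + K))**2/K = (-2 + K)**2/K)
-4747 - w(-42) = -4747 - (-2 - 42)**2/(-42) = -4747 - (-1)*(-44)**2/42 = -4747 - (-1)*1936/42 = -4747 - 1*(-968/21) = -4747 + 968/21 = -98719/21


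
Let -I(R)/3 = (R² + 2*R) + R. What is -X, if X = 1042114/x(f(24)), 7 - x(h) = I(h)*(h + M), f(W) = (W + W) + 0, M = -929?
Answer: 1042114/6470057 ≈ 0.16107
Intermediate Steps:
I(R) = -9*R - 3*R² (I(R) = -3*((R² + 2*R) + R) = -3*(R² + 3*R) = -9*R - 3*R²)
f(W) = 2*W (f(W) = 2*W + 0 = 2*W)
x(h) = 7 + 3*h*(-929 + h)*(3 + h) (x(h) = 7 - (-3*h*(3 + h))*(h - 929) = 7 - (-3*h*(3 + h))*(-929 + h) = 7 - (-3)*h*(-929 + h)*(3 + h) = 7 + 3*h*(-929 + h)*(3 + h))
X = -1042114/6470057 (X = 1042114/(7 - 16722*24 - 2778*(2*24)² + 3*(2*24)³) = 1042114/(7 - 8361*48 - 2778*48² + 3*48³) = 1042114/(7 - 401328 - 2778*2304 + 3*110592) = 1042114/(7 - 401328 - 6400512 + 331776) = 1042114/(-6470057) = 1042114*(-1/6470057) = -1042114/6470057 ≈ -0.16107)
-X = -1*(-1042114/6470057) = 1042114/6470057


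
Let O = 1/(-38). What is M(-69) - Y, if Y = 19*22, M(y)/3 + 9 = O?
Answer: -16913/38 ≈ -445.08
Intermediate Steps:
O = -1/38 ≈ -0.026316
M(y) = -1029/38 (M(y) = -27 + 3*(-1/38) = -27 - 3/38 = -1029/38)
Y = 418
M(-69) - Y = -1029/38 - 1*418 = -1029/38 - 418 = -16913/38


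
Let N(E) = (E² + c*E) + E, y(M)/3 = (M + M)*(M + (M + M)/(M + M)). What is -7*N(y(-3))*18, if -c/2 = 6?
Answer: -113400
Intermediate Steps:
c = -12 (c = -2*6 = -12)
y(M) = 6*M*(1 + M) (y(M) = 3*((M + M)*(M + (M + M)/(M + M))) = 3*((2*M)*(M + (2*M)/((2*M)))) = 3*((2*M)*(M + (2*M)*(1/(2*M)))) = 3*((2*M)*(M + 1)) = 3*((2*M)*(1 + M)) = 3*(2*M*(1 + M)) = 6*M*(1 + M))
N(E) = E² - 11*E (N(E) = (E² - 12*E) + E = E² - 11*E)
-7*N(y(-3))*18 = -7*6*(-3)*(1 - 3)*(-11 + 6*(-3)*(1 - 3))*18 = -7*6*(-3)*(-2)*(-11 + 6*(-3)*(-2))*18 = -252*(-11 + 36)*18 = -252*25*18 = -7*900*18 = -6300*18 = -113400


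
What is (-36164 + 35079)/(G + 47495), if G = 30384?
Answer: -1085/77879 ≈ -0.013932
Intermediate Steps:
(-36164 + 35079)/(G + 47495) = (-36164 + 35079)/(30384 + 47495) = -1085/77879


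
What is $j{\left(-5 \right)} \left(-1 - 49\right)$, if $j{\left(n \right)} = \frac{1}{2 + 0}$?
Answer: $-25$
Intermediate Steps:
$j{\left(n \right)} = \frac{1}{2}$
$j{\left(-5 \right)} \left(-1 - 49\right) = \frac{-1 - 49}{2} = \frac{1}{2} \left(-50\right) = -25$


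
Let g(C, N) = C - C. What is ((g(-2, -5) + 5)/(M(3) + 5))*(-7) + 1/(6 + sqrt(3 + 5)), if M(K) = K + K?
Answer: -457/154 - sqrt(2)/14 ≈ -3.0685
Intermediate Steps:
M(K) = 2*K
g(C, N) = 0
((g(-2, -5) + 5)/(M(3) + 5))*(-7) + 1/(6 + sqrt(3 + 5)) = ((0 + 5)/(2*3 + 5))*(-7) + 1/(6 + sqrt(3 + 5)) = (5/(6 + 5))*(-7) + 1/(6 + sqrt(8)) = (5/11)*(-7) + 1/(6 + 2*sqrt(2)) = -35/11 + 1/(6 + 2*sqrt(2))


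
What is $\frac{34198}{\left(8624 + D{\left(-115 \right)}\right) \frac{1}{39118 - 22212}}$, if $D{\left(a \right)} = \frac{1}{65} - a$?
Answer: $\frac{9394960055}{142009} \approx 66158.0$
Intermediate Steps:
$D{\left(a \right)} = \frac{1}{65} - a$
$\frac{34198}{\left(8624 + D{\left(-115 \right)}\right) \frac{1}{39118 - 22212}} = \frac{34198}{\left(8624 + \left(\frac{1}{65} - -115\right)\right) \frac{1}{39118 - 22212}} = \frac{34198}{\left(8624 + \left(\frac{1}{65} + 115\right)\right) \frac{1}{16906}} = \frac{34198}{\left(8624 + \frac{7476}{65}\right) \frac{1}{16906}} = \frac{34198}{\frac{568036}{65} \cdot \frac{1}{16906}} = \frac{34198}{\frac{284018}{549445}} = 34198 \cdot \frac{549445}{284018} = \frac{9394960055}{142009}$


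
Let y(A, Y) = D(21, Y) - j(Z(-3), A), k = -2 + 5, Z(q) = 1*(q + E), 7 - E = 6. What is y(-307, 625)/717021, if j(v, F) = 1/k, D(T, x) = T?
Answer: 62/2151063 ≈ 2.8823e-5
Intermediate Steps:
E = 1 (E = 7 - 1*6 = 7 - 6 = 1)
Z(q) = 1 + q (Z(q) = 1*(q + 1) = 1*(1 + q) = 1 + q)
k = 3
j(v, F) = ⅓ (j(v, F) = 1/3 = ⅓)
y(A, Y) = 62/3 (y(A, Y) = 21 - 1*⅓ = 21 - ⅓ = 62/3)
y(-307, 625)/717021 = (62/3)/717021 = (62/3)*(1/717021) = 62/2151063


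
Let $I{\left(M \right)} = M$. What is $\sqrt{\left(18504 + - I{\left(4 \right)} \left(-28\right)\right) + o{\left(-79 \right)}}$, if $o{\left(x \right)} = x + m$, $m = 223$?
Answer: $2 \sqrt{4690} \approx 136.97$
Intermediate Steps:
$o{\left(x \right)} = 223 + x$ ($o{\left(x \right)} = x + 223 = 223 + x$)
$\sqrt{\left(18504 + - I{\left(4 \right)} \left(-28\right)\right) + o{\left(-79 \right)}} = \sqrt{\left(18504 + \left(-1\right) 4 \left(-28\right)\right) + \left(223 - 79\right)} = \sqrt{\left(18504 - -112\right) + 144} = \sqrt{\left(18504 + 112\right) + 144} = \sqrt{18616 + 144} = \sqrt{18760} = 2 \sqrt{4690}$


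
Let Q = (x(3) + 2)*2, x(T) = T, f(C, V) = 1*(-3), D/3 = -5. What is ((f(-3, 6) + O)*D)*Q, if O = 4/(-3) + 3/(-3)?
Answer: 800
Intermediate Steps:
D = -15 (D = 3*(-5) = -15)
O = -7/3 (O = 4*(-⅓) + 3*(-⅓) = -4/3 - 1 = -7/3 ≈ -2.3333)
f(C, V) = -3
Q = 10 (Q = (3 + 2)*2 = 5*2 = 10)
((f(-3, 6) + O)*D)*Q = ((-3 - 7/3)*(-15))*10 = -16/3*(-15)*10 = 80*10 = 800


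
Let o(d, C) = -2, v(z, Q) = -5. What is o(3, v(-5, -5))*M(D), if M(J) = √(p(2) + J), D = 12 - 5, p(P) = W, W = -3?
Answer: -4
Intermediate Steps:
p(P) = -3
D = 7
M(J) = √(-3 + J)
o(3, v(-5, -5))*M(D) = -2*√(-3 + 7) = -2*√4 = -2*2 = -4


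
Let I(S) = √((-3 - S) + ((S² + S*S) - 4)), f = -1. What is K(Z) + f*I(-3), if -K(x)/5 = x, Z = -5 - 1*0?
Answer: 25 - √14 ≈ 21.258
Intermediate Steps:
Z = -5 (Z = -5 + 0 = -5)
I(S) = √(-7 - S + 2*S²) (I(S) = √((-3 - S) + ((S² + S²) - 4)) = √((-3 - S) + (2*S² - 4)) = √((-3 - S) + (-4 + 2*S²)) = √(-7 - S + 2*S²))
K(x) = -5*x
K(Z) + f*I(-3) = -5*(-5) - √(-7 - 1*(-3) + 2*(-3)²) = 25 - √(-7 + 3 + 2*9) = 25 - √(-7 + 3 + 18) = 25 - √14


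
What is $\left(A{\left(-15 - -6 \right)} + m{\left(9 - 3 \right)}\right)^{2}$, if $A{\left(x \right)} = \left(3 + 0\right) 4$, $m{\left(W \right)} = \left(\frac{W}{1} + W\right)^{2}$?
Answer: $24336$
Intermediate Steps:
$m{\left(W \right)} = 4 W^{2}$ ($m{\left(W \right)} = \left(W 1 + W\right)^{2} = \left(W + W\right)^{2} = \left(2 W\right)^{2} = 4 W^{2}$)
$A{\left(x \right)} = 12$ ($A{\left(x \right)} = 3 \cdot 4 = 12$)
$\left(A{\left(-15 - -6 \right)} + m{\left(9 - 3 \right)}\right)^{2} = \left(12 + 4 \left(9 - 3\right)^{2}\right)^{2} = \left(12 + 4 \cdot 6^{2}\right)^{2} = \left(12 + 4 \cdot 36\right)^{2} = \left(12 + 144\right)^{2} = 156^{2} = 24336$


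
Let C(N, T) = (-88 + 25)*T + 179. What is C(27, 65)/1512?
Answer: -979/378 ≈ -2.5899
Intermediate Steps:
C(N, T) = 179 - 63*T (C(N, T) = -63*T + 179 = 179 - 63*T)
C(27, 65)/1512 = (179 - 63*65)/1512 = (179 - 4095)*(1/1512) = -3916*1/1512 = -979/378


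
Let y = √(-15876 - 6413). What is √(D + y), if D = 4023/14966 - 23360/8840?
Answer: √(-25967274342646 + 10939463640196*I*√22289)/3307486 ≈ 8.5715 + 8.7088*I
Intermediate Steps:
y = I*√22289 (y = √(-22289) = I*√22289 ≈ 149.29*I)
D = -7851061/3307486 (D = 4023*(1/14966) - 23360*1/8840 = 4023/14966 - 584/221 = -7851061/3307486 ≈ -2.3737)
√(D + y) = √(-7851061/3307486 + I*√22289)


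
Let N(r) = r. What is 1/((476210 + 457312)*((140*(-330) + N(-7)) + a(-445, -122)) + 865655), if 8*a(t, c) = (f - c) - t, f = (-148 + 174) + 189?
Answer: -2/86086267247 ≈ -2.3232e-11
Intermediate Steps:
f = 215 (f = 26 + 189 = 215)
a(t, c) = 215/8 - c/8 - t/8 (a(t, c) = ((215 - c) - t)/8 = (215 - c - t)/8 = 215/8 - c/8 - t/8)
1/((476210 + 457312)*((140*(-330) + N(-7)) + a(-445, -122)) + 865655) = 1/((476210 + 457312)*((140*(-330) - 7) + (215/8 - 1/8*(-122) - 1/8*(-445))) + 865655) = 1/(933522*((-46200 - 7) + (215/8 + 61/4 + 445/8)) + 865655) = 1/(933522*(-46207 + 391/4) + 865655) = 1/(933522*(-184437/4) + 865655) = 1/(-86087998557/2 + 865655) = 1/(-86086267247/2) = -2/86086267247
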